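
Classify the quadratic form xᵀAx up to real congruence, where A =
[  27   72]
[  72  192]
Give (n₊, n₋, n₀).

step 0: pivot 27 → sign +
step 1: row/col 1 already zero → sign 0
signature = (1, 0, 1)

Answer: (1, 0, 1)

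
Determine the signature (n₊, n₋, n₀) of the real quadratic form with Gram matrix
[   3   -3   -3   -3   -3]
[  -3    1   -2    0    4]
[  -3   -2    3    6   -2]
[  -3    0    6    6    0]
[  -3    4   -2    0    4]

step 0: pivot 3 → sign +
step 1: pivot -2 → sign −
step 2: pivot 25/2 → sign +
step 3: pivot -33/25 → sign −
step 4: pivot -6/11 → sign −
signature = (2, 3, 0)

Answer: (2, 3, 0)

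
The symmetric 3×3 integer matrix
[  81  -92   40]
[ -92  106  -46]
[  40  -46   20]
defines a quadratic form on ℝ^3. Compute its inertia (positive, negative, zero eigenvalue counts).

step 0: pivot 81 → sign +
step 1: pivot 122/81 → sign +
step 2: pivot 2/61 → sign +
signature = (3, 0, 0)

Answer: (3, 0, 0)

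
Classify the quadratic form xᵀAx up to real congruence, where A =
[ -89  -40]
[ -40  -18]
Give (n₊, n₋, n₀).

step 0: pivot -89 → sign −
step 1: pivot -2/89 → sign −
signature = (0, 2, 0)

Answer: (0, 2, 0)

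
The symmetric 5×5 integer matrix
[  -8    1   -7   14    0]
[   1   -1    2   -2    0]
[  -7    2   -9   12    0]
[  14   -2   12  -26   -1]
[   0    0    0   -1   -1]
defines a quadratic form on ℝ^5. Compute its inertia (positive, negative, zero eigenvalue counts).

step 0: pivot -8 → sign −
step 1: pivot -7/8 → sign −
step 2: pivot -10/7 → sign −
step 3: pivot -6/5 → sign −
step 4: pivot -1/6 → sign −
signature = (0, 5, 0)

Answer: (0, 5, 0)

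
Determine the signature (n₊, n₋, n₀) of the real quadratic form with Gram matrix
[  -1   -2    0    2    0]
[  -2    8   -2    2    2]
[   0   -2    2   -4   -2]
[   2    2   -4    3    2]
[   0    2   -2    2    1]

Answer: (2, 3, 0)

Derivation:
step 0: pivot -1 → sign −
step 1: pivot 12 → sign +
step 2: pivot 5/3 → sign +
step 3: pivot -23/5 → sign −
step 4: pivot -3/23 → sign −
signature = (2, 3, 0)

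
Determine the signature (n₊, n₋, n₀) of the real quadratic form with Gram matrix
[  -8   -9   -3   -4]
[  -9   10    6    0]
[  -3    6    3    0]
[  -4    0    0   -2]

step 0: pivot -8 → sign −
step 1: pivot 161/8 → sign +
step 2: pivot -39/161 → sign −
step 3: pivot 6/13 → sign +
signature = (2, 2, 0)

Answer: (2, 2, 0)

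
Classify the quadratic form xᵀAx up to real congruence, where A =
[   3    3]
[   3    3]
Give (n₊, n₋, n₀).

step 0: pivot 3 → sign +
step 1: row/col 1 already zero → sign 0
signature = (1, 0, 1)

Answer: (1, 0, 1)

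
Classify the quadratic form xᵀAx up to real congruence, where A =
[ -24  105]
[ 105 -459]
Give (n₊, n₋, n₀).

Answer: (1, 1, 0)

Derivation:
step 0: pivot -24 → sign −
step 1: pivot 3/8 → sign +
signature = (1, 1, 0)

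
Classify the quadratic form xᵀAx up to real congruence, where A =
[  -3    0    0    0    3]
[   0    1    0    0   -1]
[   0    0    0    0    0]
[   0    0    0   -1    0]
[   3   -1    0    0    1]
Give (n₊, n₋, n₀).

step 0: pivot -3 → sign −
step 1: pivot 1 → sign +
step 2: pivot -1 → sign −
step 3: pivot 3 → sign +
step 4: row/col 4 already zero → sign 0
signature = (2, 2, 1)

Answer: (2, 2, 1)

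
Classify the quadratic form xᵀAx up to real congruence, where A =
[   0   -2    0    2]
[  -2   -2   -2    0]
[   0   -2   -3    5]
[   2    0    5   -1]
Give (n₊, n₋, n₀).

Answer: (1, 2, 1)

Derivation:
step 0: pivot -2 → sign −
step 1: pivot 2 → sign +
step 2: pivot -3 → sign −
step 3: row/col 3 already zero → sign 0
signature = (1, 2, 1)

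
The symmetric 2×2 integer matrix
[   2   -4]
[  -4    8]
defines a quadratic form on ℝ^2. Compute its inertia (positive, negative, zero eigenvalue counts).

Answer: (1, 0, 1)

Derivation:
step 0: pivot 2 → sign +
step 1: row/col 1 already zero → sign 0
signature = (1, 0, 1)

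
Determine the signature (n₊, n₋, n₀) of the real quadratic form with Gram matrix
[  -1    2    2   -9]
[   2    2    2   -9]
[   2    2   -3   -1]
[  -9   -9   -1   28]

step 0: pivot -1 → sign −
step 1: pivot 6 → sign +
step 2: pivot -5 → sign −
step 3: pivot 3/10 → sign +
signature = (2, 2, 0)

Answer: (2, 2, 0)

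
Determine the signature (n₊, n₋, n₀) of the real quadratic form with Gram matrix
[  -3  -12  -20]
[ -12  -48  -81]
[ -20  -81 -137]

step 0: pivot -3 → sign −
step 1: pivot -11/3 → sign −
step 2: pivot 3/11 → sign +
signature = (1, 2, 0)

Answer: (1, 2, 0)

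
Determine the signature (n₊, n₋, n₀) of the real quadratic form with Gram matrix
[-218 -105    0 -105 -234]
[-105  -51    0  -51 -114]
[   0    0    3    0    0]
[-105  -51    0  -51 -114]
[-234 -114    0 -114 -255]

step 0: pivot -218 → sign −
step 1: pivot -93/218 → sign −
step 2: pivot 3 → sign +
step 3: pivot 3/31 → sign +
step 4: row/col 4 already zero → sign 0
signature = (2, 2, 1)

Answer: (2, 2, 1)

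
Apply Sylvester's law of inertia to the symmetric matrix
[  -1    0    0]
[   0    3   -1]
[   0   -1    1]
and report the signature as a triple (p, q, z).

Answer: (2, 1, 0)

Derivation:
step 0: pivot -1 → sign −
step 1: pivot 3 → sign +
step 2: pivot 2/3 → sign +
signature = (2, 1, 0)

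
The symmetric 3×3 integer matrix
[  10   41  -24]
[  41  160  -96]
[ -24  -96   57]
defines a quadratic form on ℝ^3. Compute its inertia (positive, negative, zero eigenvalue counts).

Answer: (2, 1, 0)

Derivation:
step 0: pivot 10 → sign +
step 1: pivot -81/10 → sign −
step 2: pivot 1/9 → sign +
signature = (2, 1, 0)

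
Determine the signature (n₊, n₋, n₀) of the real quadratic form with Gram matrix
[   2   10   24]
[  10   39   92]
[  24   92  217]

step 0: pivot 2 → sign +
step 1: pivot -11 → sign −
step 2: pivot 3/11 → sign +
signature = (2, 1, 0)

Answer: (2, 1, 0)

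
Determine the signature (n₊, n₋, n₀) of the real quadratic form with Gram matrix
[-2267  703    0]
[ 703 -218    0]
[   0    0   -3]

step 0: pivot -2267 → sign −
step 1: pivot 3/2267 → sign +
step 2: pivot -3 → sign −
signature = (1, 2, 0)

Answer: (1, 2, 0)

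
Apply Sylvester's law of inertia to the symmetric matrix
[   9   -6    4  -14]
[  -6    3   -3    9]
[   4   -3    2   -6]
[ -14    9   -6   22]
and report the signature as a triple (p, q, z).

Answer: (2, 1, 1)

Derivation:
step 0: pivot 9 → sign +
step 1: pivot -1 → sign −
step 2: pivot 1/3 → sign +
step 3: row/col 3 already zero → sign 0
signature = (2, 1, 1)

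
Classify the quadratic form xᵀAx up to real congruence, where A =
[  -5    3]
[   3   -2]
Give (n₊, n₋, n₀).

Answer: (0, 2, 0)

Derivation:
step 0: pivot -5 → sign −
step 1: pivot -1/5 → sign −
signature = (0, 2, 0)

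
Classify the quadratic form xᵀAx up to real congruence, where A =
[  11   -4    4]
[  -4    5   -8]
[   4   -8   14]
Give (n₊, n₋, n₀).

Answer: (3, 0, 0)

Derivation:
step 0: pivot 11 → sign +
step 1: pivot 39/11 → sign +
step 2: pivot 6/13 → sign +
signature = (3, 0, 0)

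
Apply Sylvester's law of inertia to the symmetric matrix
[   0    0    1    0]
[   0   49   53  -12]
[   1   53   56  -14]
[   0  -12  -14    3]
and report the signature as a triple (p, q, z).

step 0: pivot 49 → sign +
step 1: pivot -65/49 → sign −
step 2: pivot 49/65 → sign +
step 3: pivot 3/49 → sign +
signature = (3, 1, 0)

Answer: (3, 1, 0)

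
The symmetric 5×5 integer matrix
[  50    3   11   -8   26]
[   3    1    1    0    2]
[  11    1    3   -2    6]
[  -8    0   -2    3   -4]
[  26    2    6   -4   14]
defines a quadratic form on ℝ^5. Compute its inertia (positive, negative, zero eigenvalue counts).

Answer: (5, 0, 0)

Derivation:
step 0: pivot 50 → sign +
step 1: pivot 41/50 → sign +
step 2: pivot 18/41 → sign +
step 3: pivot 1 → sign +
step 4: pivot 2/9 → sign +
signature = (5, 0, 0)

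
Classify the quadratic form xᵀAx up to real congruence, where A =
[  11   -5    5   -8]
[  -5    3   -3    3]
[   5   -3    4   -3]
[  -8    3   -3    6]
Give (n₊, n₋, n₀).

Answer: (3, 1, 0)

Derivation:
step 0: pivot 11 → sign +
step 1: pivot 8/11 → sign +
step 2: pivot 1 → sign +
step 3: pivot -3/8 → sign −
signature = (3, 1, 0)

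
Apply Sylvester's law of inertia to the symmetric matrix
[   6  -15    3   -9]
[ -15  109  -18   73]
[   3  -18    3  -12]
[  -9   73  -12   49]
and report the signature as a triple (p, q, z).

Answer: (2, 1, 1)

Derivation:
step 0: pivot 6 → sign +
step 1: pivot 143/2 → sign +
step 2: pivot -6/143 → sign −
step 3: row/col 3 already zero → sign 0
signature = (2, 1, 1)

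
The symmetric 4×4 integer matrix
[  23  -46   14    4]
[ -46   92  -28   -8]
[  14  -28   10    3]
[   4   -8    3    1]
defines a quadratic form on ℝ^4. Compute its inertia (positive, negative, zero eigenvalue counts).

Answer: (3, 0, 1)

Derivation:
step 0: pivot 23 → sign +
step 1: pivot 34/23 → sign +
step 2: pivot 3/34 → sign +
step 3: row/col 3 already zero → sign 0
signature = (3, 0, 1)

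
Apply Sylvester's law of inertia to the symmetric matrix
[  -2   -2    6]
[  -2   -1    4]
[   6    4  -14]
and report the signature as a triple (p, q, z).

step 0: pivot -2 → sign −
step 1: pivot 1 → sign +
step 2: row/col 2 already zero → sign 0
signature = (1, 1, 1)

Answer: (1, 1, 1)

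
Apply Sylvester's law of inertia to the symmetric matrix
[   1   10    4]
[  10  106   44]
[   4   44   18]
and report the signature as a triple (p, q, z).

step 0: pivot 1 → sign +
step 1: pivot 6 → sign +
step 2: pivot -2/3 → sign −
signature = (2, 1, 0)

Answer: (2, 1, 0)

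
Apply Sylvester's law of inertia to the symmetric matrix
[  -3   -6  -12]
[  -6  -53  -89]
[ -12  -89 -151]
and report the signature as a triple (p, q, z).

Answer: (1, 2, 0)

Derivation:
step 0: pivot -3 → sign −
step 1: pivot -41 → sign −
step 2: pivot 2/41 → sign +
signature = (1, 2, 0)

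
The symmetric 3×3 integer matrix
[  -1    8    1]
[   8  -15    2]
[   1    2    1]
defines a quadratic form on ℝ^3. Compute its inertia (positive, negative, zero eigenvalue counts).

Answer: (1, 2, 0)

Derivation:
step 0: pivot -1 → sign −
step 1: pivot 49 → sign +
step 2: pivot -2/49 → sign −
signature = (1, 2, 0)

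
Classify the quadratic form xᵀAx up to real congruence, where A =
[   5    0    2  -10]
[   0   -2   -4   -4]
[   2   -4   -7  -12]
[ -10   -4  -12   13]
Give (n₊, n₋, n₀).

step 0: pivot 5 → sign +
step 1: pivot -2 → sign −
step 2: pivot 1/5 → sign +
step 3: pivot 1 → sign +
signature = (3, 1, 0)

Answer: (3, 1, 0)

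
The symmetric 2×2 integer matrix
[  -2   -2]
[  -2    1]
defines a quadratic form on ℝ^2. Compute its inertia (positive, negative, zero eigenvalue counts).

Answer: (1, 1, 0)

Derivation:
step 0: pivot -2 → sign −
step 1: pivot 3 → sign +
signature = (1, 1, 0)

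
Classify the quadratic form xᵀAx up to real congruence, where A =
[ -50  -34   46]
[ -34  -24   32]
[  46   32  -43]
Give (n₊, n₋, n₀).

Answer: (0, 3, 0)

Derivation:
step 0: pivot -50 → sign −
step 1: pivot -22/25 → sign −
step 2: pivot -1/11 → sign −
signature = (0, 3, 0)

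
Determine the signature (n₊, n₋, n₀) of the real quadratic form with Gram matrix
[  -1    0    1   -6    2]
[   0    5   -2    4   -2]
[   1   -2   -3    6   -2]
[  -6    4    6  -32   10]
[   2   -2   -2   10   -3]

step 0: pivot -1 → sign −
step 1: pivot 5 → sign +
step 2: pivot -14/5 → sign −
step 3: pivot 12/7 → sign +
step 4: row/col 4 already zero → sign 0
signature = (2, 2, 1)

Answer: (2, 2, 1)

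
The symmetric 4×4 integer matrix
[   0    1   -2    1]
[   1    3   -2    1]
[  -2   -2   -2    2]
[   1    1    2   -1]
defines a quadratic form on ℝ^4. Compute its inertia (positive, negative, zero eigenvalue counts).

Answer: (2, 1, 1)

Derivation:
step 0: pivot 3 → sign +
step 1: pivot -1/3 → sign −
step 2: pivot 2 → sign +
step 3: row/col 3 already zero → sign 0
signature = (2, 1, 1)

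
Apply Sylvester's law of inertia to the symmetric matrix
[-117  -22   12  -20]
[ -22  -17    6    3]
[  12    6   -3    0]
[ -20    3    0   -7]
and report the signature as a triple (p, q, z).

Answer: (0, 4, 0)

Derivation:
step 0: pivot -117 → sign −
step 1: pivot -1505/117 → sign −
step 2: pivot -1023/1505 → sign −
step 3: pivot -6/341 → sign −
signature = (0, 4, 0)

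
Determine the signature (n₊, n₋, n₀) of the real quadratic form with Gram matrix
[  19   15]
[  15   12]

Answer: (2, 0, 0)

Derivation:
step 0: pivot 19 → sign +
step 1: pivot 3/19 → sign +
signature = (2, 0, 0)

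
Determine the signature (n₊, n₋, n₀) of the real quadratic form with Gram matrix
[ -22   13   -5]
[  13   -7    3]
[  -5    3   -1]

step 0: pivot -22 → sign −
step 1: pivot 15/22 → sign +
step 2: pivot 2/15 → sign +
signature = (2, 1, 0)

Answer: (2, 1, 0)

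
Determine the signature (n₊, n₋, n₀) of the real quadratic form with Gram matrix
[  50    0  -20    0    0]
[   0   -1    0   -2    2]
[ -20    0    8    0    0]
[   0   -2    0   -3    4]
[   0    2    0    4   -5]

step 0: pivot 50 → sign +
step 1: pivot -1 → sign −
step 2: pivot 1 → sign +
step 3: pivot -1 → sign −
step 4: row/col 4 already zero → sign 0
signature = (2, 2, 1)

Answer: (2, 2, 1)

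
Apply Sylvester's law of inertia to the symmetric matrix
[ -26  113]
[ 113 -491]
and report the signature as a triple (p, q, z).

step 0: pivot -26 → sign −
step 1: pivot 3/26 → sign +
signature = (1, 1, 0)

Answer: (1, 1, 0)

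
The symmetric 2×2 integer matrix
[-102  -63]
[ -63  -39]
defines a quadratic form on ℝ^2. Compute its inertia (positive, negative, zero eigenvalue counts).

step 0: pivot -102 → sign −
step 1: pivot -3/34 → sign −
signature = (0, 2, 0)

Answer: (0, 2, 0)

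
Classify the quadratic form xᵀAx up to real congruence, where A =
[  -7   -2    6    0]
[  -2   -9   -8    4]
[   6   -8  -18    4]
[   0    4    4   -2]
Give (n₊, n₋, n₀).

Answer: (1, 3, 0)

Derivation:
step 0: pivot -7 → sign −
step 1: pivot -59/7 → sign −
step 2: pivot -98/59 → sign −
step 3: pivot 6/49 → sign +
signature = (1, 3, 0)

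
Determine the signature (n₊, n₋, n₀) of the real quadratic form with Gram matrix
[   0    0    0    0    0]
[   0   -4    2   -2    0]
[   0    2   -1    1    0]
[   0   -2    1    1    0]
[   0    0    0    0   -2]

step 0: pivot -4 → sign −
step 1: pivot 2 → sign +
step 2: pivot -2 → sign −
step 3: row/col 3 already zero → sign 0
step 4: row/col 4 already zero → sign 0
signature = (1, 2, 2)

Answer: (1, 2, 2)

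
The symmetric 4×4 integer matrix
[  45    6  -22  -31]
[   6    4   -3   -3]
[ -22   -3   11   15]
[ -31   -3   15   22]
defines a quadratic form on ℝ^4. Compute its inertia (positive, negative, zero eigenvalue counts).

step 0: pivot 45 → sign +
step 1: pivot 16/5 → sign +
step 2: pivot 35/144 → sign +
step 3: pivot 6/35 → sign +
signature = (4, 0, 0)

Answer: (4, 0, 0)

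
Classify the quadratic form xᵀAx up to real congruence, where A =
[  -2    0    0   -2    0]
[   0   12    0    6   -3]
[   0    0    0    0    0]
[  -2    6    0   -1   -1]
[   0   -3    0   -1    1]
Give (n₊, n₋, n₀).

Answer: (2, 2, 1)

Derivation:
step 0: pivot -2 → sign −
step 1: pivot 12 → sign +
step 2: pivot -2 → sign −
step 3: pivot 3/8 → sign +
step 4: row/col 4 already zero → sign 0
signature = (2, 2, 1)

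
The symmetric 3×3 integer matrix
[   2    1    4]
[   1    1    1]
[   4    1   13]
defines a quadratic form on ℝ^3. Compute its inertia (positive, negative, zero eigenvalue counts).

Answer: (3, 0, 0)

Derivation:
step 0: pivot 2 → sign +
step 1: pivot 1/2 → sign +
step 2: pivot 3 → sign +
signature = (3, 0, 0)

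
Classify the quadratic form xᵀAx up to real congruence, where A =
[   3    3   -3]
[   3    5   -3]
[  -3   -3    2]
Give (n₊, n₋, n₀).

Answer: (2, 1, 0)

Derivation:
step 0: pivot 3 → sign +
step 1: pivot 2 → sign +
step 2: pivot -1 → sign −
signature = (2, 1, 0)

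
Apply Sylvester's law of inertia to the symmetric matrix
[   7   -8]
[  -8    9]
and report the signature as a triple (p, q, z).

Answer: (1, 1, 0)

Derivation:
step 0: pivot 7 → sign +
step 1: pivot -1/7 → sign −
signature = (1, 1, 0)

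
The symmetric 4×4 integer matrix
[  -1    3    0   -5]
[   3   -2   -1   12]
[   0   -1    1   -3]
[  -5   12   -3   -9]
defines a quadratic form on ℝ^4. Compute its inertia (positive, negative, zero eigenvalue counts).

step 0: pivot -1 → sign −
step 1: pivot 7 → sign +
step 2: pivot 6/7 → sign +
step 3: pivot 1 → sign +
signature = (3, 1, 0)

Answer: (3, 1, 0)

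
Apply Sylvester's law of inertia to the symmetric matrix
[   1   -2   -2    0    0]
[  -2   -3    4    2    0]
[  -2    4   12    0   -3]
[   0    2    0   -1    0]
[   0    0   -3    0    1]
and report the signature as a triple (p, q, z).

step 0: pivot 1 → sign +
step 1: pivot -7 → sign −
step 2: pivot 8 → sign +
step 3: pivot -3/7 → sign −
step 4: pivot -1/8 → sign −
signature = (2, 3, 0)

Answer: (2, 3, 0)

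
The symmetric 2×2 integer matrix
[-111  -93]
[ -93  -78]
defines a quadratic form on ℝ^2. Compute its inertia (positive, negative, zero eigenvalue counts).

step 0: pivot -111 → sign −
step 1: pivot -3/37 → sign −
signature = (0, 2, 0)

Answer: (0, 2, 0)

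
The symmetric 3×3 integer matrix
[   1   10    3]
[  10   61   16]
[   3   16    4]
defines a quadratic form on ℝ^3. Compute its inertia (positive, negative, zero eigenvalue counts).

Answer: (2, 1, 0)

Derivation:
step 0: pivot 1 → sign +
step 1: pivot -39 → sign −
step 2: pivot 1/39 → sign +
signature = (2, 1, 0)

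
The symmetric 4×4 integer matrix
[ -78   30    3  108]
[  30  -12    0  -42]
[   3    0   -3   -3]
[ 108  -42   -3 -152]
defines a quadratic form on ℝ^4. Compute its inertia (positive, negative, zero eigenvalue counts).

Answer: (0, 3, 1)

Derivation:
step 0: pivot -78 → sign −
step 1: pivot -6/13 → sign −
step 2: pivot -2 → sign −
step 3: row/col 3 already zero → sign 0
signature = (0, 3, 1)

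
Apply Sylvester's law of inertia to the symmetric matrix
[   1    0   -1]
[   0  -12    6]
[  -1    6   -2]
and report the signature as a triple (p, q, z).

step 0: pivot 1 → sign +
step 1: pivot -12 → sign −
step 2: row/col 2 already zero → sign 0
signature = (1, 1, 1)

Answer: (1, 1, 1)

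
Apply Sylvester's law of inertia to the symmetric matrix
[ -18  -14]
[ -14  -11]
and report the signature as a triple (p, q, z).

step 0: pivot -18 → sign −
step 1: pivot -1/9 → sign −
signature = (0, 2, 0)

Answer: (0, 2, 0)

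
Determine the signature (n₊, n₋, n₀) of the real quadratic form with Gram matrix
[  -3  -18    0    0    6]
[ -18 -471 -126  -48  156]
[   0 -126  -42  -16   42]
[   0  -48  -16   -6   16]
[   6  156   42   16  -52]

step 0: pivot -3 → sign −
step 1: pivot -363 → sign −
step 2: pivot 210/121 → sign +
step 3: pivot 2/21 → sign +
step 4: pivot -2/5 → sign −
signature = (2, 3, 0)

Answer: (2, 3, 0)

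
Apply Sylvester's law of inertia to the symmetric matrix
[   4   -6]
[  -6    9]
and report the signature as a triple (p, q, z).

Answer: (1, 0, 1)

Derivation:
step 0: pivot 4 → sign +
step 1: row/col 1 already zero → sign 0
signature = (1, 0, 1)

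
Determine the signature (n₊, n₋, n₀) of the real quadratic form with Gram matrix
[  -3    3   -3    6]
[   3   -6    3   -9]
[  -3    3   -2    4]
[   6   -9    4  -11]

step 0: pivot -3 → sign −
step 1: pivot -3 → sign −
step 2: pivot 1 → sign +
step 3: row/col 3 already zero → sign 0
signature = (1, 2, 1)

Answer: (1, 2, 1)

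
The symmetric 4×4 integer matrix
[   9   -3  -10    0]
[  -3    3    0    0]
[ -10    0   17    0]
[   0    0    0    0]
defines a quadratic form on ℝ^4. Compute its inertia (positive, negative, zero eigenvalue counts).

Answer: (3, 0, 1)

Derivation:
step 0: pivot 9 → sign +
step 1: pivot 2 → sign +
step 2: pivot 1/3 → sign +
step 3: row/col 3 already zero → sign 0
signature = (3, 0, 1)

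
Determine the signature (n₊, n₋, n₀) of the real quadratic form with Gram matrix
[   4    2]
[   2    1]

step 0: pivot 4 → sign +
step 1: row/col 1 already zero → sign 0
signature = (1, 0, 1)

Answer: (1, 0, 1)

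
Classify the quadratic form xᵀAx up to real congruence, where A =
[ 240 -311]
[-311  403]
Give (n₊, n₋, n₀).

step 0: pivot 240 → sign +
step 1: pivot -1/240 → sign −
signature = (1, 1, 0)

Answer: (1, 1, 0)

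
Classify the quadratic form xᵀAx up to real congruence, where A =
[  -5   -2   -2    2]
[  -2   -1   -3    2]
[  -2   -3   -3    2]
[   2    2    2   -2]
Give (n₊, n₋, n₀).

step 0: pivot -5 → sign −
step 1: pivot -1/5 → sign −
step 2: pivot 22 → sign +
step 3: pivot -6/11 → sign −
signature = (1, 3, 0)

Answer: (1, 3, 0)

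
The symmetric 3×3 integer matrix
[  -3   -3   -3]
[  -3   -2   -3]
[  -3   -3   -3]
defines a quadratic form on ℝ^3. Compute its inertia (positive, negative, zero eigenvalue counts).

step 0: pivot -3 → sign −
step 1: pivot 1 → sign +
step 2: row/col 2 already zero → sign 0
signature = (1, 1, 1)

Answer: (1, 1, 1)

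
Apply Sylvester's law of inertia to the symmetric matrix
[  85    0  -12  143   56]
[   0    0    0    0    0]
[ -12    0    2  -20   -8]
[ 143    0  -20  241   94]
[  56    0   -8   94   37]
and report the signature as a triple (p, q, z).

Answer: (3, 0, 2)

Derivation:
step 0: pivot 85 → sign +
step 1: pivot 26/85 → sign +
step 2: pivot 4/13 → sign +
step 3: row/col 3 already zero → sign 0
step 4: row/col 4 already zero → sign 0
signature = (3, 0, 2)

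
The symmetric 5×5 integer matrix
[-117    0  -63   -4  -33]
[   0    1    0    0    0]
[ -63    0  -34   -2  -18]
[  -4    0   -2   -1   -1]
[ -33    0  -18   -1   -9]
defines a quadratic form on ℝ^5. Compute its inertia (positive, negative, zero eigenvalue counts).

step 0: pivot -117 → sign −
step 1: pivot 1 → sign +
step 2: pivot -1/13 → sign −
step 3: pivot -5/9 → sign −
step 4: pivot 6/5 → sign +
signature = (2, 3, 0)

Answer: (2, 3, 0)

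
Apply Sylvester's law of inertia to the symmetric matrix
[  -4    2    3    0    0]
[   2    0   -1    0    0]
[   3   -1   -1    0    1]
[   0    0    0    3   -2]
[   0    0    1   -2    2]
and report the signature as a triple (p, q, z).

step 0: pivot -4 → sign −
step 1: pivot 1 → sign +
step 2: pivot 1 → sign +
step 3: pivot 3 → sign +
step 4: pivot -1/3 → sign −
signature = (3, 2, 0)

Answer: (3, 2, 0)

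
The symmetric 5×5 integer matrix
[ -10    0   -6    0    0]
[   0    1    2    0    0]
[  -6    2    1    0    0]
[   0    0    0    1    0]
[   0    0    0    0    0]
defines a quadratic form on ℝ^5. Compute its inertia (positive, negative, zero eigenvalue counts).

step 0: pivot -10 → sign −
step 1: pivot 1 → sign +
step 2: pivot 3/5 → sign +
step 3: pivot 1 → sign +
step 4: row/col 4 already zero → sign 0
signature = (3, 1, 1)

Answer: (3, 1, 1)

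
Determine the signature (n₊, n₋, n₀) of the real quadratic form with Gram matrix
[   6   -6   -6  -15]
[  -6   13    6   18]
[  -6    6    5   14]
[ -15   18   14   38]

step 0: pivot 6 → sign +
step 1: pivot 7 → sign +
step 2: pivot -1 → sign −
step 3: pivot 3/14 → sign +
signature = (3, 1, 0)

Answer: (3, 1, 0)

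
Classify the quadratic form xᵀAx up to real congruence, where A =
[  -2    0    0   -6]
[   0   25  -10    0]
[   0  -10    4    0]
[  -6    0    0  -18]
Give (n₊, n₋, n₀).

Answer: (1, 1, 2)

Derivation:
step 0: pivot -2 → sign −
step 1: pivot 25 → sign +
step 2: row/col 2 already zero → sign 0
step 3: row/col 3 already zero → sign 0
signature = (1, 1, 2)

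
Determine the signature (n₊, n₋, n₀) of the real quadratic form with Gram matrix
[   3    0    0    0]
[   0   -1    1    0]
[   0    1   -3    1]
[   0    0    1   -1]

Answer: (1, 3, 0)

Derivation:
step 0: pivot 3 → sign +
step 1: pivot -1 → sign −
step 2: pivot -2 → sign −
step 3: pivot -1/2 → sign −
signature = (1, 3, 0)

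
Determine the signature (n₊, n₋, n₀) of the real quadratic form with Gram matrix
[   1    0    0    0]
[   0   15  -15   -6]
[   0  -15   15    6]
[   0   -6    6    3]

Answer: (3, 0, 1)

Derivation:
step 0: pivot 1 → sign +
step 1: pivot 15 → sign +
step 2: pivot 3/5 → sign +
step 3: row/col 3 already zero → sign 0
signature = (3, 0, 1)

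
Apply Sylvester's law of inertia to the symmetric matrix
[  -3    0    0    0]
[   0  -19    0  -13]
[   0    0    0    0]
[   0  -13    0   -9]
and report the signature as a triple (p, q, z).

Answer: (0, 3, 1)

Derivation:
step 0: pivot -3 → sign −
step 1: pivot -19 → sign −
step 2: pivot -2/19 → sign −
step 3: row/col 3 already zero → sign 0
signature = (0, 3, 1)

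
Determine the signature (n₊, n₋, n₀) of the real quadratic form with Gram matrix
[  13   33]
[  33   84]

Answer: (2, 0, 0)

Derivation:
step 0: pivot 13 → sign +
step 1: pivot 3/13 → sign +
signature = (2, 0, 0)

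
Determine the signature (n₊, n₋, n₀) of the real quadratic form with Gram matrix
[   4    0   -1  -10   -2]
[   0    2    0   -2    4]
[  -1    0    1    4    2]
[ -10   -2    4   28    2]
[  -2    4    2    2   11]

step 0: pivot 4 → sign +
step 1: pivot 2 → sign +
step 2: pivot 3/4 → sign +
step 3: pivot -2 → sign −
step 4: pivot 1 → sign +
signature = (4, 1, 0)

Answer: (4, 1, 0)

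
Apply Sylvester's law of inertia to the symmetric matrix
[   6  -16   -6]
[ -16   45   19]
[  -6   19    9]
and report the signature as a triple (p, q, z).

step 0: pivot 6 → sign +
step 1: pivot 7/3 → sign +
step 2: pivot -6/7 → sign −
signature = (2, 1, 0)

Answer: (2, 1, 0)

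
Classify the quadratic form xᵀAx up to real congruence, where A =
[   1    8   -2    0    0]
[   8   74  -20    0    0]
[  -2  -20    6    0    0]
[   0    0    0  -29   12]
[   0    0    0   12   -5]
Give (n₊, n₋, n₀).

Answer: (3, 2, 0)

Derivation:
step 0: pivot 1 → sign +
step 1: pivot 10 → sign +
step 2: pivot 2/5 → sign +
step 3: pivot -29 → sign −
step 4: pivot -1/29 → sign −
signature = (3, 2, 0)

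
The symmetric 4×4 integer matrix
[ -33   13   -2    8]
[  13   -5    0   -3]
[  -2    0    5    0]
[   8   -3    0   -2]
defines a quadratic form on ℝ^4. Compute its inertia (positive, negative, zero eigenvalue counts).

Answer: (2, 2, 0)

Derivation:
step 0: pivot -33 → sign −
step 1: pivot 4/33 → sign +
step 2: pivot -1/4 → sign −
step 3: pivot 1 → sign +
signature = (2, 2, 0)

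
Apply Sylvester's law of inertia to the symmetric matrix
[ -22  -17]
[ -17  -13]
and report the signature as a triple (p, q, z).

step 0: pivot -22 → sign −
step 1: pivot 3/22 → sign +
signature = (1, 1, 0)

Answer: (1, 1, 0)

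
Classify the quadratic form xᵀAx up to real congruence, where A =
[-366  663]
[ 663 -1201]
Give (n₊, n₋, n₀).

Answer: (1, 1, 0)

Derivation:
step 0: pivot -366 → sign −
step 1: pivot 1/122 → sign +
signature = (1, 1, 0)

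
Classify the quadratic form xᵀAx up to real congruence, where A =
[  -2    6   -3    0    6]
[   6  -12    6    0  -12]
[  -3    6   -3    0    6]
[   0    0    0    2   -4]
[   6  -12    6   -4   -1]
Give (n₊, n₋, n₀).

Answer: (3, 1, 1)

Derivation:
step 0: pivot -2 → sign −
step 1: pivot 6 → sign +
step 2: pivot 2 → sign +
step 3: pivot 3 → sign +
step 4: row/col 4 already zero → sign 0
signature = (3, 1, 1)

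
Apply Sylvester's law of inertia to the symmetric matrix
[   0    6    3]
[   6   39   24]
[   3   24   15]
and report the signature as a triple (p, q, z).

Answer: (2, 1, 0)

Derivation:
step 0: pivot 39 → sign +
step 1: pivot -12/13 → sign −
step 2: pivot 3/4 → sign +
signature = (2, 1, 0)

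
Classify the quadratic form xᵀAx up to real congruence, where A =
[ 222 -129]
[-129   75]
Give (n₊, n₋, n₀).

Answer: (2, 0, 0)

Derivation:
step 0: pivot 222 → sign +
step 1: pivot 3/74 → sign +
signature = (2, 0, 0)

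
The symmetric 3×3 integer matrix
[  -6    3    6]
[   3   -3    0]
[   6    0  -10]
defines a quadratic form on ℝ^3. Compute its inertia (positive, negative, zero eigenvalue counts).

Answer: (1, 2, 0)

Derivation:
step 0: pivot -6 → sign −
step 1: pivot -3/2 → sign −
step 2: pivot 2 → sign +
signature = (1, 2, 0)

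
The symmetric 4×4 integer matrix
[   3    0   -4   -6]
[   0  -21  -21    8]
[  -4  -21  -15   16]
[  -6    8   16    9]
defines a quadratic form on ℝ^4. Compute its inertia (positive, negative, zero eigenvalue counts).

Answer: (3, 1, 0)

Derivation:
step 0: pivot 3 → sign +
step 1: pivot -21 → sign −
step 2: pivot 2/3 → sign +
step 3: pivot 1/21 → sign +
signature = (3, 1, 0)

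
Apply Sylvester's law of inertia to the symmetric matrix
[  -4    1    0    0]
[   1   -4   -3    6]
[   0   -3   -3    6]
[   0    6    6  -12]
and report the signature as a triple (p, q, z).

Answer: (0, 3, 1)

Derivation:
step 0: pivot -4 → sign −
step 1: pivot -15/4 → sign −
step 2: pivot -3/5 → sign −
step 3: row/col 3 already zero → sign 0
signature = (0, 3, 1)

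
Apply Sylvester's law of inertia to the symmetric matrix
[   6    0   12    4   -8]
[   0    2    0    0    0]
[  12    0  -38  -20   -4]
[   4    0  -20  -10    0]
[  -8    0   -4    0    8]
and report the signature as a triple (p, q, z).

Answer: (2, 2, 1)

Derivation:
step 0: pivot 6 → sign +
step 1: pivot 2 → sign +
step 2: pivot -62 → sign −
step 3: pivot -2/93 → sign −
step 4: row/col 4 already zero → sign 0
signature = (2, 2, 1)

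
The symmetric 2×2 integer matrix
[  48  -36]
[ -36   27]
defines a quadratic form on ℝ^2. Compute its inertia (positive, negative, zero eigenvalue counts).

Answer: (1, 0, 1)

Derivation:
step 0: pivot 48 → sign +
step 1: row/col 1 already zero → sign 0
signature = (1, 0, 1)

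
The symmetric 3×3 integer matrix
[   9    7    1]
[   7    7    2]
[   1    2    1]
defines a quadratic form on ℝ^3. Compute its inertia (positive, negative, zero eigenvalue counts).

Answer: (2, 1, 0)

Derivation:
step 0: pivot 9 → sign +
step 1: pivot 14/9 → sign +
step 2: pivot -1/14 → sign −
signature = (2, 1, 0)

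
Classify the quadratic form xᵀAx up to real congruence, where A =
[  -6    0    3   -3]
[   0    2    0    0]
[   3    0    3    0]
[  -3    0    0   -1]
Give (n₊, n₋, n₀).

step 0: pivot -6 → sign −
step 1: pivot 2 → sign +
step 2: pivot 9/2 → sign +
step 3: row/col 3 already zero → sign 0
signature = (2, 1, 1)

Answer: (2, 1, 1)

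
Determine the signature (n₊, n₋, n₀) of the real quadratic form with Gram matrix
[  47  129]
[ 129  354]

Answer: (1, 1, 0)

Derivation:
step 0: pivot 47 → sign +
step 1: pivot -3/47 → sign −
signature = (1, 1, 0)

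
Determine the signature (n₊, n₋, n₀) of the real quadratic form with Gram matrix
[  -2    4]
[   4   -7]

Answer: (1, 1, 0)

Derivation:
step 0: pivot -2 → sign −
step 1: pivot 1 → sign +
signature = (1, 1, 0)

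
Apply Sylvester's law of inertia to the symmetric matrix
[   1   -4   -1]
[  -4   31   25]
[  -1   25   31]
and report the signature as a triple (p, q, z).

step 0: pivot 1 → sign +
step 1: pivot 15 → sign +
step 2: pivot 3/5 → sign +
signature = (3, 0, 0)

Answer: (3, 0, 0)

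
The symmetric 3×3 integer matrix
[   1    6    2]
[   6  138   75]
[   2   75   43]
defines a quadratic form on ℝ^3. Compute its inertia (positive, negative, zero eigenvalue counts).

Answer: (3, 0, 0)

Derivation:
step 0: pivot 1 → sign +
step 1: pivot 102 → sign +
step 2: pivot 3/34 → sign +
signature = (3, 0, 0)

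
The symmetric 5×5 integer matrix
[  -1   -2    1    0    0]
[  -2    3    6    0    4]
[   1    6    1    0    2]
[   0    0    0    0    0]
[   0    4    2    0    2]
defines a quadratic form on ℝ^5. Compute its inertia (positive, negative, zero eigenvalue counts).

Answer: (1, 2, 2)

Derivation:
step 0: pivot -1 → sign −
step 1: pivot 7 → sign +
step 2: pivot -2/7 → sign −
step 3: row/col 3 already zero → sign 0
step 4: row/col 4 already zero → sign 0
signature = (1, 2, 2)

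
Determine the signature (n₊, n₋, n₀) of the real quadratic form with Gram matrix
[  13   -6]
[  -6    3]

Answer: (2, 0, 0)

Derivation:
step 0: pivot 13 → sign +
step 1: pivot 3/13 → sign +
signature = (2, 0, 0)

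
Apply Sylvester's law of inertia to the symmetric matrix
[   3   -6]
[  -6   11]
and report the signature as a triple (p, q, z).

Answer: (1, 1, 0)

Derivation:
step 0: pivot 3 → sign +
step 1: pivot -1 → sign −
signature = (1, 1, 0)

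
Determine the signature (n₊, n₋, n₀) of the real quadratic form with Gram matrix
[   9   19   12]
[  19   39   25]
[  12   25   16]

Answer: (2, 1, 0)

Derivation:
step 0: pivot 9 → sign +
step 1: pivot -10/9 → sign −
step 2: pivot 1/10 → sign +
signature = (2, 1, 0)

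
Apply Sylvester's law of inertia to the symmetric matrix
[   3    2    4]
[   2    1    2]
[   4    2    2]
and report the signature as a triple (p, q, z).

Answer: (1, 2, 0)

Derivation:
step 0: pivot 3 → sign +
step 1: pivot -1/3 → sign −
step 2: pivot -2 → sign −
signature = (1, 2, 0)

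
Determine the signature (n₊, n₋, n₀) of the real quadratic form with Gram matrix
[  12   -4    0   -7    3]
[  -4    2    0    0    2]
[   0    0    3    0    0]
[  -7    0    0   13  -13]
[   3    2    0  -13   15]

Answer: (4, 0, 1)

Derivation:
step 0: pivot 12 → sign +
step 1: pivot 2/3 → sign +
step 2: pivot 3 → sign +
step 3: pivot 3/4 → sign +
step 4: row/col 4 already zero → sign 0
signature = (4, 0, 1)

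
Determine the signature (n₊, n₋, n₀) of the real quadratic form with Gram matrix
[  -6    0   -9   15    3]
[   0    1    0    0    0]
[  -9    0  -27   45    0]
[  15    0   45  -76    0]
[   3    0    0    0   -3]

Answer: (1, 3, 1)

Derivation:
step 0: pivot -6 → sign −
step 1: pivot 1 → sign +
step 2: pivot -27/2 → sign −
step 3: pivot -1 → sign −
step 4: row/col 4 already zero → sign 0
signature = (1, 3, 1)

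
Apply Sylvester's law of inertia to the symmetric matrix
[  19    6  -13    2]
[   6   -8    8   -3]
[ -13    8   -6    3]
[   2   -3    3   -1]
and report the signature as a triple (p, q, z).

Answer: (2, 2, 0)

Derivation:
step 0: pivot 19 → sign +
step 1: pivot -188/19 → sign −
step 2: pivot -4/47 → sign −
step 3: pivot 3/16 → sign +
signature = (2, 2, 0)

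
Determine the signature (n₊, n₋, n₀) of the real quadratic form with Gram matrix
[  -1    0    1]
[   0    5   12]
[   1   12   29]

step 0: pivot -1 → sign −
step 1: pivot 5 → sign +
step 2: pivot 6/5 → sign +
signature = (2, 1, 0)

Answer: (2, 1, 0)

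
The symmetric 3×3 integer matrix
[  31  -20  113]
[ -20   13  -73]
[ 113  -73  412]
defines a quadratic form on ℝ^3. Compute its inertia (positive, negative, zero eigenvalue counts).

Answer: (2, 0, 1)

Derivation:
step 0: pivot 31 → sign +
step 1: pivot 3/31 → sign +
step 2: row/col 2 already zero → sign 0
signature = (2, 0, 1)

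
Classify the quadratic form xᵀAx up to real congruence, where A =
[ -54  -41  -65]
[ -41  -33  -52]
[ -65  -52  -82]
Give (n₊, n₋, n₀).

step 0: pivot -54 → sign −
step 1: pivot -101/54 → sign −
step 2: pivot -1/101 → sign −
signature = (0, 3, 0)

Answer: (0, 3, 0)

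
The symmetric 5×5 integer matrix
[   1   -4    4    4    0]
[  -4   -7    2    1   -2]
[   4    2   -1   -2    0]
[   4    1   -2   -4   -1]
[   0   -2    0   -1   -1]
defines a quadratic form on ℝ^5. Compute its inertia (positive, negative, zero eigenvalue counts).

step 0: pivot 1 → sign +
step 1: pivot -23 → sign −
step 2: pivot -67/23 → sign −
step 3: pivot 9/67 → sign +
step 4: row/col 4 already zero → sign 0
signature = (2, 2, 1)

Answer: (2, 2, 1)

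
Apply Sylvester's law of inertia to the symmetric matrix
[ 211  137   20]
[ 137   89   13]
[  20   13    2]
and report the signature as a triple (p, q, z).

step 0: pivot 211 → sign +
step 1: pivot 10/211 → sign +
step 2: pivot 1/10 → sign +
signature = (3, 0, 0)

Answer: (3, 0, 0)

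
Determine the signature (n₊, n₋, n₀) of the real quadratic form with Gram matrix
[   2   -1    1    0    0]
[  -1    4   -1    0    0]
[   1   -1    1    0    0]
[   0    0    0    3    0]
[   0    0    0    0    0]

Answer: (4, 0, 1)

Derivation:
step 0: pivot 2 → sign +
step 1: pivot 7/2 → sign +
step 2: pivot 3/7 → sign +
step 3: pivot 3 → sign +
step 4: row/col 4 already zero → sign 0
signature = (4, 0, 1)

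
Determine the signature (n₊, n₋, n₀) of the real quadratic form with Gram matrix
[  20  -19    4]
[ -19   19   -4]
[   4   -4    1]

Answer: (3, 0, 0)

Derivation:
step 0: pivot 20 → sign +
step 1: pivot 19/20 → sign +
step 2: pivot 3/19 → sign +
signature = (3, 0, 0)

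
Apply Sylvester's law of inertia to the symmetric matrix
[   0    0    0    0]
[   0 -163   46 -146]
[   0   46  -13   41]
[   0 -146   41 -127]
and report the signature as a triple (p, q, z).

Answer: (1, 2, 1)

Derivation:
step 0: pivot -163 → sign −
step 1: pivot -3/163 → sign −
step 2: pivot 6 → sign +
step 3: row/col 3 already zero → sign 0
signature = (1, 2, 1)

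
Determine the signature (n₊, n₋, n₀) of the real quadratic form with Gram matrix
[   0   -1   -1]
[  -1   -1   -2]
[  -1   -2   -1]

Answer: (2, 1, 0)

Derivation:
step 0: pivot -1 → sign −
step 1: pivot 1 → sign +
step 2: pivot 2 → sign +
signature = (2, 1, 0)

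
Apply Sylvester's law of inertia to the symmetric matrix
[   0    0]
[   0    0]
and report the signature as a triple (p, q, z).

step 0: row/col 0 already zero → sign 0
step 1: row/col 1 already zero → sign 0
signature = (0, 0, 2)

Answer: (0, 0, 2)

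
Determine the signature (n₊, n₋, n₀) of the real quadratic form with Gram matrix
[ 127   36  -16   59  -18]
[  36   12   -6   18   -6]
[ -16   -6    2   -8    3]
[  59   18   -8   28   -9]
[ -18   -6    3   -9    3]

Answer: (2, 2, 1)

Derivation:
step 0: pivot 127 → sign +
step 1: pivot 228/127 → sign +
step 2: pivot -23/19 → sign −
step 3: pivot -3/23 → sign −
step 4: row/col 4 already zero → sign 0
signature = (2, 2, 1)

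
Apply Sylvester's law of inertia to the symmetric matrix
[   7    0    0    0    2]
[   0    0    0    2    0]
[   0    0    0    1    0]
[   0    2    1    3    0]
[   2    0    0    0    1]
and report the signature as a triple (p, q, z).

Answer: (3, 1, 1)

Derivation:
step 0: pivot 7 → sign +
step 1: pivot 3 → sign +
step 2: pivot -1/3 → sign −
step 3: pivot 3/7 → sign +
step 4: row/col 4 already zero → sign 0
signature = (3, 1, 1)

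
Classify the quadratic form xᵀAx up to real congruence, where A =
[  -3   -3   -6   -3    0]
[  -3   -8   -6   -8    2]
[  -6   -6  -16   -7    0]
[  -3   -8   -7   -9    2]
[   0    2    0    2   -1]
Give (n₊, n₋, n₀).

Answer: (0, 5, 0)

Derivation:
step 0: pivot -3 → sign −
step 1: pivot -5 → sign −
step 2: pivot -4 → sign −
step 3: pivot -3/4 → sign −
step 4: pivot -1/5 → sign −
signature = (0, 5, 0)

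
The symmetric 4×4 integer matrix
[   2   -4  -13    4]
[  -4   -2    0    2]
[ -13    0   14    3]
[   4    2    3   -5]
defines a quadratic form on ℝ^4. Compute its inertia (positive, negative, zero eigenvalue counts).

step 0: pivot 2 → sign +
step 1: pivot -10 → sign −
step 2: pivot -29/10 → sign −
step 3: pivot 3/29 → sign +
signature = (2, 2, 0)

Answer: (2, 2, 0)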